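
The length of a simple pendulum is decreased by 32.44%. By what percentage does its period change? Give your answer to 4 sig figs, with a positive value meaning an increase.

-17.81%

T ∝ √L, so T'/T = √(0.67560) = 0.82195.
Percentage change in T = (0.82195 − 1) × 100% = -17.81%.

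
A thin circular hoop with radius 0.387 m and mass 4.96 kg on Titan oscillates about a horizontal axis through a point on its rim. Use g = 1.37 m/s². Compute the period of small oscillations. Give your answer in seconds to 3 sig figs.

I_cm = mr² = 0.7429 kg·m². The pivot is at distance d = 0.387 m from the centre of mass.
By the parallel-axis theorem, I = I_cm + md² = 0.7429 + 0.7429 = 1.486 kg·m².
T = 2π√(I/(mgd)) = 2π√(1.486/(4.96 × 1.37 × 0.387)) = 4.72 s.

4.72 s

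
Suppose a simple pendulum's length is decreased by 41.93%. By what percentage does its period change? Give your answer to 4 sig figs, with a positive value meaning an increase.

T ∝ √L, so T'/T = √(0.58070) = 0.76204.
Percentage change in T = (0.76204 − 1) × 100% = -23.80%.

-23.80%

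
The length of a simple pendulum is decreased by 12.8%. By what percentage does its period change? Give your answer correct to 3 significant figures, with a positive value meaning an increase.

T ∝ √L, so T'/T = √(0.8720) = 0.9338.
Percentage change in T = (0.9338 − 1) × 100% = -6.62%.

-6.62%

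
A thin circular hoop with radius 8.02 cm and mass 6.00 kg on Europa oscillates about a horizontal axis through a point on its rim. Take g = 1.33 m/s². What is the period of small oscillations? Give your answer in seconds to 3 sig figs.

2.18 s

I_cm = mr² = 0.03859 kg·m². The pivot is at distance d = 0.0802 m from the centre of mass.
By the parallel-axis theorem, I = I_cm + md² = 0.03859 + 0.03859 = 0.07718 kg·m².
T = 2π√(I/(mgd)) = 2π√(0.07718/(6.00 × 1.33 × 0.0802)) = 2.18 s.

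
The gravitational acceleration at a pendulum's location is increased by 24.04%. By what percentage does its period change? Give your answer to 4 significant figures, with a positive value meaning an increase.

T ∝ 1/√g, so T'/T = 1/√(1.2404) = 0.89788.
Percentage change in T = (0.89788 − 1) × 100% = -10.21%.

-10.21%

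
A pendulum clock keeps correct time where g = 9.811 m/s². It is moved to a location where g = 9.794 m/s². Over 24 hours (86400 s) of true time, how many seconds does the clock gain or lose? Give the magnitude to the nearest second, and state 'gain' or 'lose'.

The clock's period scales as T ∝ 1/√g, so T'/T = √(9.811/9.794) = 1.00087.
In 86400 s of true time the clock registers 86400/1.00087 = 86325.1 s, so it loses 75 s.

lose 75 s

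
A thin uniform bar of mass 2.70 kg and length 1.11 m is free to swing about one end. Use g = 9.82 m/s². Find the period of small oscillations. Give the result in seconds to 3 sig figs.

1.72 s

For a physical pendulum T = 2π√(I/(mgd)), with d = 0.5550 m from pivot to centre of mass.
I_cm = mL²/12 = 2.70 × 1.11²/12 = 0.2772 kg·m²; I = I_cm + md² = 0.2772 + 2.70 × 0.5550² = 1.109 kg·m².
T = 2π√(1.109/(2.70 × 9.82 × 0.5550)) = 1.72 s.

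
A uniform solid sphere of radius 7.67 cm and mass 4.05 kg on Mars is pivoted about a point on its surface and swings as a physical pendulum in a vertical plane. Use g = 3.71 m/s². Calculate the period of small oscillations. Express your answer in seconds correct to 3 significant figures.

1.07 s

I_cm = (2/5)mr² = 0.009530 kg·m². The pivot is at distance d = 0.0767 m from the centre of mass.
By the parallel-axis theorem, I = I_cm + md² = 0.009530 + 0.02383 = 0.03336 kg·m².
T = 2π√(I/(mgd)) = 2π√(0.03336/(4.05 × 3.71 × 0.0767)) = 1.07 s.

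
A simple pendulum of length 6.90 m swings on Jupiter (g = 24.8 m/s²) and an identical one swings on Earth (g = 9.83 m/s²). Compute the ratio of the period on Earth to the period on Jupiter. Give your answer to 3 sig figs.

T ∝ 1/√g, so T₂/T₁ = √(g₁/g₂) = √(24.8/9.83) = 1.59.

1.59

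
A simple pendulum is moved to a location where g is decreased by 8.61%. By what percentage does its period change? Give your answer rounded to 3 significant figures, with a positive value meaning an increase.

4.60%

T ∝ 1/√g, so T'/T = 1/√(0.9139) = 1.046.
Percentage change in T = (1.046 − 1) × 100% = 4.60%.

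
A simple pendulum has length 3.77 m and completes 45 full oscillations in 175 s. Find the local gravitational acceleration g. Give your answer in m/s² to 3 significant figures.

9.84 m/s²

T = 175/45 = 3.889 s.
From T = 2π√(L/g), g = 4π²L/T² = 4π² × 3.77/3.889² = 9.84 m/s².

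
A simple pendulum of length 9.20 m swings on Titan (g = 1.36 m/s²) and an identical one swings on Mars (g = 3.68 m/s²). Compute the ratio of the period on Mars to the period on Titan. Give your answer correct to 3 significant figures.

0.608

T ∝ 1/√g, so T₂/T₁ = √(g₁/g₂) = √(1.36/3.68) = 0.608.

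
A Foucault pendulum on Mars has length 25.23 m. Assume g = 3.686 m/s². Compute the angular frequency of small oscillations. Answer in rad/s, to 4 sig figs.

ω = √(g/L) = √(3.686/25.23) = 0.3822 rad/s.

0.3822 rad/s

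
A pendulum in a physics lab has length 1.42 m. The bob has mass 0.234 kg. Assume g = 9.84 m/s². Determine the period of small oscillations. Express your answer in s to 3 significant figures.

2.39 s

T = 2π√(L/g) = 2π√(1.42/9.84) = 2π × 0.3799 = 2.39 s.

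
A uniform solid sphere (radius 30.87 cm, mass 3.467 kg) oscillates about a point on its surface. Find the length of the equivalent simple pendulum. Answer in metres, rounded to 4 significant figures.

The equivalent simple-pendulum length is L_eq = I/(md), where I is about the pivot and d = 0.30870 m.
I_cm = (2/5)mR² = 0.13216 kg·m², so I = I_cm + md² = 0.13216 + 0.33039 = 0.46255 kg·m².
L_eq = 0.46255/(3.467 × 0.30870) = 0.4322 m.

0.4322 m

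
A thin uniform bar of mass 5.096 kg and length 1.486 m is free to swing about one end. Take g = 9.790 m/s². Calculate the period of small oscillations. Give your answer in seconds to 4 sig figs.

For a physical pendulum T = 2π√(I/(mgd)), with d = 0.74300 m from pivot to centre of mass.
I_cm = mL²/12 = 5.096 × 1.486²/12 = 0.93775 kg·m²; I = I_cm + md² = 0.93775 + 5.096 × 0.74300² = 3.7510 kg·m².
T = 2π√(3.7510/(5.096 × 9.790 × 0.74300)) = 1.999 s.

1.999 s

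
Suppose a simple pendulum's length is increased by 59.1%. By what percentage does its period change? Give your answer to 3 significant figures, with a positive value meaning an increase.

26.1%

T ∝ √L, so T'/T = √(1.591) = 1.261.
Percentage change in T = (1.261 − 1) × 100% = 26.1%.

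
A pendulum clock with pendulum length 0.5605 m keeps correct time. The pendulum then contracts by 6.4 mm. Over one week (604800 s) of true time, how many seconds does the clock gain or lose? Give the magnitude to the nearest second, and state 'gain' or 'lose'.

gain 3483 s

T ∝ √L, so T'/T = √(0.55410/0.5605) = 0.994274.
In 604800 s of true time the clock registers 604800/0.994274 = 608282.8 s, so it gains 3483 s.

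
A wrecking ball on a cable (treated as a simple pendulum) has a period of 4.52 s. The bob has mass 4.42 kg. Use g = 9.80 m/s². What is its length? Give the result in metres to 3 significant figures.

5.07 m

From T = 2π√(L/g), L = gT²/(4π²) = 9.80 × 4.520²/(4π²) = 5.07 m.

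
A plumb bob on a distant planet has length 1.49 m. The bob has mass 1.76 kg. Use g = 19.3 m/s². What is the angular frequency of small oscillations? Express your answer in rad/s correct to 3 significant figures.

ω = √(g/L) = √(19.3/1.49) = 3.60 rad/s.

3.60 rad/s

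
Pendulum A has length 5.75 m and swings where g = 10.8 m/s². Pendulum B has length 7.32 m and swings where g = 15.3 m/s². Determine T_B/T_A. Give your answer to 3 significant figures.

T = 2π√(L/g), so T_B/T_A = √((L_B/g_B)/(L_A/g_A)) = √((7.32/15.3)/(5.75/10.8)) = 0.948.

0.948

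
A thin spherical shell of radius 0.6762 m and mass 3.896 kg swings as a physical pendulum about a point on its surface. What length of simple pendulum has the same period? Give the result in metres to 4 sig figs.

The equivalent simple-pendulum length is L_eq = I/(md), where I is about the pivot and d = 0.67620 m.
I_cm = (2/3)mR² = 1.1876 kg·m², so I = I_cm + md² = 1.1876 + 1.7814 = 2.9691 kg·m².
L_eq = 2.9691/(3.896 × 0.67620) = 1.127 m.

1.127 m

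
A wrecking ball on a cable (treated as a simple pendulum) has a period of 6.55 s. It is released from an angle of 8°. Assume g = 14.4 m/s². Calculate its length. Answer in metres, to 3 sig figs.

15.6 m

From T = 2π√(L/g), L = gT²/(4π²) = 14.4 × 6.550²/(4π²) = 15.6 m.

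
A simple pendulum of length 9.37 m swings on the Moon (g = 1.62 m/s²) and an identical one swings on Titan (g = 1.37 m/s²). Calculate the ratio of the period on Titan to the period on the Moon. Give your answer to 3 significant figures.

1.09

T ∝ 1/√g, so T₂/T₁ = √(g₁/g₂) = √(1.62/1.37) = 1.09.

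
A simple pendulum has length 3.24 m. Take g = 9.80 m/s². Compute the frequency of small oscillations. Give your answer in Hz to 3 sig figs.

T = 2π√(L/g) = 2π√(3.24/9.80) = 3.613 s, so f = 1/T = 0.277 Hz.

0.277 Hz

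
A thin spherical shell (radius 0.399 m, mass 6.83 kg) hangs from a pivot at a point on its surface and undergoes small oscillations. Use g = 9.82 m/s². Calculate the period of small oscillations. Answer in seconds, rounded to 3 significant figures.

1.64 s

I_cm = (2/3)mr² = 0.7249 kg·m². The pivot is at distance d = 0.399 m from the centre of mass.
By the parallel-axis theorem, I = I_cm + md² = 0.7249 + 1.087 = 1.812 kg·m².
T = 2π√(I/(mgd)) = 2π√(1.812/(6.83 × 9.82 × 0.399)) = 1.64 s.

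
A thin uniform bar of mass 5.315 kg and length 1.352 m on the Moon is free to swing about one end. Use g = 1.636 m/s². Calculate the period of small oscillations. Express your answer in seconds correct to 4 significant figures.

For a physical pendulum T = 2π√(I/(mgd)), with d = 0.67600 m from pivot to centre of mass.
I_cm = mL²/12 = 5.315 × 1.352²/12 = 0.80961 kg·m²; I = I_cm + md² = 0.80961 + 5.315 × 0.67600² = 3.2384 kg·m².
T = 2π√(3.2384/(5.315 × 1.636 × 0.67600)) = 4.664 s.

4.664 s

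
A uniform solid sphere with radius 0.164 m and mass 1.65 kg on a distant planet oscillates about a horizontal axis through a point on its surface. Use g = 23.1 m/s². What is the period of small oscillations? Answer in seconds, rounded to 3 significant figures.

0.626 s

I_cm = (2/5)mr² = 0.01775 kg·m². The pivot is at distance d = 0.164 m from the centre of mass.
By the parallel-axis theorem, I = I_cm + md² = 0.01775 + 0.04438 = 0.06213 kg·m².
T = 2π√(I/(mgd)) = 2π√(0.06213/(1.65 × 23.1 × 0.164)) = 0.626 s.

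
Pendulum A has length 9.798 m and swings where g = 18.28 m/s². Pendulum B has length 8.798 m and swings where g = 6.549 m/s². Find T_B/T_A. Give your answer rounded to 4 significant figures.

1.583

T = 2π√(L/g), so T_B/T_A = √((L_B/g_B)/(L_A/g_A)) = √((8.798/6.549)/(9.798/18.28)) = 1.583.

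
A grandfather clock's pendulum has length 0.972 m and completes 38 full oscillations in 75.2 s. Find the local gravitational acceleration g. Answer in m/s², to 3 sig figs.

9.80 m/s²

T = 75.2/38 = 1.979 s.
From T = 2π√(L/g), g = 4π²L/T² = 4π² × 0.972/1.979² = 9.80 m/s².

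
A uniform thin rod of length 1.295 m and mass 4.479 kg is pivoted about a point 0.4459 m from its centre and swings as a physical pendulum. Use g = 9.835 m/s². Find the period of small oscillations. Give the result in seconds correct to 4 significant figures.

1.746 s

For a physical pendulum T = 2π√(I/(mgd)), with d = 0.44590 m from pivot to centre of mass.
I_cm = mL²/12 = 4.479 × 1.295²/12 = 0.62595 kg·m²; I = I_cm + md² = 0.62595 + 4.479 × 0.44590² = 1.5165 kg·m².
T = 2π√(1.5165/(4.479 × 9.835 × 0.44590)) = 1.746 s.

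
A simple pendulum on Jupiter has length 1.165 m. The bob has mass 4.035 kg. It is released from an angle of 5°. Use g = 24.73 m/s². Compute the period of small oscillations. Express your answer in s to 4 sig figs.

T = 2π√(L/g) = 2π√(1.165/24.73) = 2π × 0.21705 = 1.364 s.

1.364 s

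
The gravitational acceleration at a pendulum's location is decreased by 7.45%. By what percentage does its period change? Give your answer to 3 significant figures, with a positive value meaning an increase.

T ∝ 1/√g, so T'/T = 1/√(0.9255) = 1.039.
Percentage change in T = (1.039 − 1) × 100% = 3.95%.

3.95%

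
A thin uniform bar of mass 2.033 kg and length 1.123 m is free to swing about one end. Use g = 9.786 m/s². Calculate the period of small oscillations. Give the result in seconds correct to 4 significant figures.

For a physical pendulum T = 2π√(I/(mgd)), with d = 0.56150 m from pivot to centre of mass.
I_cm = mL²/12 = 2.033 × 1.123²/12 = 0.21366 kg·m²; I = I_cm + md² = 0.21366 + 2.033 × 0.56150² = 0.85463 kg·m².
T = 2π√(0.85463/(2.033 × 9.786 × 0.56150)) = 1.738 s.

1.738 s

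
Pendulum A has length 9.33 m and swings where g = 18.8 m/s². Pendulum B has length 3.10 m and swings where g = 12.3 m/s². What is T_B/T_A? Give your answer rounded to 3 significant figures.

0.713

T = 2π√(L/g), so T_B/T_A = √((L_B/g_B)/(L_A/g_A)) = √((3.10/12.3)/(9.33/18.8)) = 0.713.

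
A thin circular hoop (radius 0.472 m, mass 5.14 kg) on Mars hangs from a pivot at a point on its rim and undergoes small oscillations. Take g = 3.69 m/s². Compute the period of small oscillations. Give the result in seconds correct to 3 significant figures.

I_cm = mr² = 1.145 kg·m². The pivot is at distance d = 0.472 m from the centre of mass.
By the parallel-axis theorem, I = I_cm + md² = 1.145 + 1.145 = 2.290 kg·m².
T = 2π√(I/(mgd)) = 2π√(2.290/(5.14 × 3.69 × 0.472)) = 3.18 s.

3.18 s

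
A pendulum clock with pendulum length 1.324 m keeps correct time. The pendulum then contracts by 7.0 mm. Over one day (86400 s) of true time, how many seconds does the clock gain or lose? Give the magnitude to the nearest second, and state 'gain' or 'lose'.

T ∝ √L, so T'/T = √(1.31700/1.324) = 0.997353.
In 86400 s of true time the clock registers 86400/0.997353 = 86629.3 s, so it gains 229 s.

gain 229 s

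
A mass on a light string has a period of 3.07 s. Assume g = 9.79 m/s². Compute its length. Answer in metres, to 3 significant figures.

2.34 m

From T = 2π√(L/g), L = gT²/(4π²) = 9.79 × 3.070²/(4π²) = 2.34 m.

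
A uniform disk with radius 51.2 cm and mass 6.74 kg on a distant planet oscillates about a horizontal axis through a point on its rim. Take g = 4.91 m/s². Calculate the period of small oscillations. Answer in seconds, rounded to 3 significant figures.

2.48 s

I_cm = ½mr² = 0.8834 kg·m². The pivot is at distance d = 0.512 m from the centre of mass.
By the parallel-axis theorem, I = I_cm + md² = 0.8834 + 1.767 = 2.650 kg·m².
T = 2π√(I/(mgd)) = 2π√(2.650/(6.74 × 4.91 × 0.512)) = 2.48 s.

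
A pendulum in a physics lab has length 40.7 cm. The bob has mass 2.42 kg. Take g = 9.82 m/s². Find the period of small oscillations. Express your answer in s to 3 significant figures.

T = 2π√(L/g) = 2π√(0.407/9.82) = 2π × 0.2036 = 1.28 s.

1.28 s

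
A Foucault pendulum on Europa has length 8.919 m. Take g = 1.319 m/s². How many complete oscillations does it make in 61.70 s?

T = 2π√(L/g) = 2π√(8.919/1.319) = 16.339 s.
Number of complete oscillations = ⌊61.70/16.339⌋ = ⌊3.7763⌋ = 3.

3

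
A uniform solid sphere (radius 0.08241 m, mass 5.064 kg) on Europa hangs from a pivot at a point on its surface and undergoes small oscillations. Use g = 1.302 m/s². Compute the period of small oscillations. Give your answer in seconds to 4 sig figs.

I_cm = (2/5)mr² = 0.013757 kg·m². The pivot is at distance d = 0.08241 m from the centre of mass.
By the parallel-axis theorem, I = I_cm + md² = 0.013757 + 0.034392 = 0.048148 kg·m².
T = 2π√(I/(mgd)) = 2π√(0.048148/(5.064 × 1.302 × 0.08241)) = 1.870 s.

1.870 s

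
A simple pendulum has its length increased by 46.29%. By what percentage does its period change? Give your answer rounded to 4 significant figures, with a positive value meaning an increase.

T ∝ √L, so T'/T = √(1.4629) = 1.2095.
Percentage change in T = (1.2095 − 1) × 100% = 20.95%.

20.95%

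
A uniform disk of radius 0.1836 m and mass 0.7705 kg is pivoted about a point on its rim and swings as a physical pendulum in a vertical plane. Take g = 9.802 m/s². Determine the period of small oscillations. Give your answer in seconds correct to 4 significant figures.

1.053 s

I_cm = ½mr² = 0.012986 kg·m². The pivot is at distance d = 0.1836 m from the centre of mass.
By the parallel-axis theorem, I = I_cm + md² = 0.012986 + 0.025973 = 0.038959 kg·m².
T = 2π√(I/(mgd)) = 2π√(0.038959/(0.7705 × 9.802 × 0.1836)) = 1.053 s.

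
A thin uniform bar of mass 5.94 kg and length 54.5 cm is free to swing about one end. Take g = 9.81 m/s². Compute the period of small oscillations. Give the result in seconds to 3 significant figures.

For a physical pendulum T = 2π√(I/(mgd)), with d = 0.2725 m from pivot to centre of mass.
I_cm = mL²/12 = 5.94 × 0.545²/12 = 0.1470 kg·m²; I = I_cm + md² = 0.1470 + 5.94 × 0.2725² = 0.5881 kg·m².
T = 2π√(0.5881/(5.94 × 9.81 × 0.2725)) = 1.21 s.

1.21 s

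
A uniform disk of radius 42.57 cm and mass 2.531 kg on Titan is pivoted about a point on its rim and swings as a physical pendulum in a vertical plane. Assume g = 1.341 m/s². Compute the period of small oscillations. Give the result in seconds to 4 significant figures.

I_cm = ½mr² = 0.22933 kg·m². The pivot is at distance d = 0.4257 m from the centre of mass.
By the parallel-axis theorem, I = I_cm + md² = 0.22933 + 0.45867 = 0.68800 kg·m².
T = 2π√(I/(mgd)) = 2π√(0.68800/(2.531 × 1.341 × 0.4257)) = 4.336 s.

4.336 s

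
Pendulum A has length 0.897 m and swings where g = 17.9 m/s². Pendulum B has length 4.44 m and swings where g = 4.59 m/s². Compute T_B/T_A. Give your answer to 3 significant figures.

T = 2π√(L/g), so T_B/T_A = √((L_B/g_B)/(L_A/g_A)) = √((4.44/4.59)/(0.897/17.9)) = 4.39.

4.39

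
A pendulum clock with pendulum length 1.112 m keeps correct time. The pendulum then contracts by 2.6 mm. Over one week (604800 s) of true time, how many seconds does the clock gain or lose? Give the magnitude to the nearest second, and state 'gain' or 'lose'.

T ∝ √L, so T'/T = √(1.10940/1.112) = 0.998830.
In 604800 s of true time the clock registers 604800/0.998830 = 605508.3 s, so it gains 708 s.

gain 708 s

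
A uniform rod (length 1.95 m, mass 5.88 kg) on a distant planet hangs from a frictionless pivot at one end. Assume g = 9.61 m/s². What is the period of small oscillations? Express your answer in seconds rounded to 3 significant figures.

2.31 s

For a physical pendulum T = 2π√(I/(mgd)), with d = 0.9750 m from pivot to centre of mass.
I_cm = mL²/12 = 5.88 × 1.95²/12 = 1.863 kg·m²; I = I_cm + md² = 1.863 + 5.88 × 0.9750² = 7.453 kg·m².
T = 2π√(7.453/(5.88 × 9.61 × 0.9750)) = 2.31 s.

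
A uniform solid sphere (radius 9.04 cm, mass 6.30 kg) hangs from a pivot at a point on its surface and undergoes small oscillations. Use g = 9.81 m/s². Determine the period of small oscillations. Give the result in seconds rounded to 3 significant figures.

0.714 s

I_cm = (2/5)mr² = 0.02059 kg·m². The pivot is at distance d = 0.0904 m from the centre of mass.
By the parallel-axis theorem, I = I_cm + md² = 0.02059 + 0.05148 = 0.07208 kg·m².
T = 2π√(I/(mgd)) = 2π√(0.07208/(6.30 × 9.81 × 0.0904)) = 0.714 s.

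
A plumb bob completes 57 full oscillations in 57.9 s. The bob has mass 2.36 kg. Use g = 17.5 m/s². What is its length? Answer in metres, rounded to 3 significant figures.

0.457 m

T = 57.9/57 = 1.016 s.
From T = 2π√(L/g), L = gT²/(4π²) = 17.5 × 1.016²/(4π²) = 0.457 m.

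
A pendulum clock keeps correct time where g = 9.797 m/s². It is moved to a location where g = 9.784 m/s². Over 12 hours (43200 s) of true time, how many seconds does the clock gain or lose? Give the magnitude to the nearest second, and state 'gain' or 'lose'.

The clock's period scales as T ∝ 1/√g, so T'/T = √(9.797/9.784) = 1.00066.
In 43200 s of true time the clock registers 43200/1.00066 = 43171.3 s, so it loses 29 s.

lose 29 s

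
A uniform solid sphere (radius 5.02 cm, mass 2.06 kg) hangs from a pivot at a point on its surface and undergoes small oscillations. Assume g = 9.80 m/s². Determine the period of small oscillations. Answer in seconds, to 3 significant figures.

0.532 s

I_cm = (2/5)mr² = 0.002077 kg·m². The pivot is at distance d = 0.0502 m from the centre of mass.
By the parallel-axis theorem, I = I_cm + md² = 0.002077 + 0.005191 = 0.007268 kg·m².
T = 2π√(I/(mgd)) = 2π√(0.007268/(2.06 × 9.80 × 0.0502)) = 0.532 s.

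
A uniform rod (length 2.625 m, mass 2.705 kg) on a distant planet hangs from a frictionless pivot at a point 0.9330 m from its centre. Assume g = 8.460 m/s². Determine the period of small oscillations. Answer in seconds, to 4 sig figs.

For a physical pendulum T = 2π√(I/(mgd)), with d = 0.93300 m from pivot to centre of mass.
I_cm = mL²/12 = 2.705 × 2.625²/12 = 1.5533 kg·m²; I = I_cm + md² = 1.5533 + 2.705 × 0.93300² = 3.9079 kg·m².
T = 2π√(3.9079/(2.705 × 8.460 × 0.93300)) = 2.688 s.

2.688 s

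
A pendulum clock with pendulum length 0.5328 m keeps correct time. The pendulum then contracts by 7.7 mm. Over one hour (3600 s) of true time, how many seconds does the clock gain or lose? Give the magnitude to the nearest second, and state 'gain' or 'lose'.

T ∝ √L, so T'/T = √(0.52510/0.5328) = 0.992748.
In 3600 s of true time the clock registers 3600/0.992748 = 3626.3 s, so it gains 26 s.

gain 26 s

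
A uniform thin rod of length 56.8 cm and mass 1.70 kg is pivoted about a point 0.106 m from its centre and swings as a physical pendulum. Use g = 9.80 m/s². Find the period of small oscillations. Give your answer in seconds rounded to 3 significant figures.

For a physical pendulum T = 2π√(I/(mgd)), with d = 0.1060 m from pivot to centre of mass.
I_cm = mL²/12 = 1.70 × 0.568²/12 = 0.04571 kg·m²; I = I_cm + md² = 0.04571 + 1.70 × 0.1060² = 0.06481 kg·m².
T = 2π√(0.06481/(1.70 × 9.80 × 0.1060)) = 1.20 s.

1.20 s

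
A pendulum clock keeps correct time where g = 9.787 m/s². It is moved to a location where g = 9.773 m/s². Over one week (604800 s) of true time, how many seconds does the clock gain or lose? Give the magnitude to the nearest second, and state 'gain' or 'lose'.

The clock's period scales as T ∝ 1/√g, so T'/T = √(9.787/9.773) = 1.00072.
In 604800 s of true time the clock registers 604800/1.00072 = 604367.3 s, so it loses 433 s.

lose 433 s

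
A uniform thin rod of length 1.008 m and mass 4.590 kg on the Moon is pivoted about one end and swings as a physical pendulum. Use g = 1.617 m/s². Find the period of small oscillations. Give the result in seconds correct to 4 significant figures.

For a physical pendulum T = 2π√(I/(mgd)), with d = 0.50400 m from pivot to centre of mass.
I_cm = mL²/12 = 4.590 × 1.008²/12 = 0.38864 kg·m²; I = I_cm + md² = 0.38864 + 4.590 × 0.50400² = 1.5546 kg·m².
T = 2π√(1.5546/(4.590 × 1.617 × 0.50400)) = 4.051 s.

4.051 s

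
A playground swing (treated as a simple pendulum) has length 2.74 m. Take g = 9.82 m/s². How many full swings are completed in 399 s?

T = 2π√(L/g) = 2π√(2.74/9.82) = 3.319 s.
Number of complete oscillations = ⌊399/3.319⌋ = ⌊120.2⌋ = 120.

120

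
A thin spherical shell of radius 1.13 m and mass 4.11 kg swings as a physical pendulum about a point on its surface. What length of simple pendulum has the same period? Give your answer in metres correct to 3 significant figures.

The equivalent simple-pendulum length is L_eq = I/(md), where I is about the pivot and d = 1.130 m.
I_cm = (2/3)mR² = 3.499 kg·m², so I = I_cm + md² = 3.499 + 5.248 = 8.747 kg·m².
L_eq = 8.747/(4.11 × 1.130) = 1.88 m.

1.88 m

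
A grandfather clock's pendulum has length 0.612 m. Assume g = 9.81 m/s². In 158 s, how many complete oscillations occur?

100

T = 2π√(L/g) = 2π√(0.612/9.81) = 1.569 s.
Number of complete oscillations = ⌊158/1.569⌋ = ⌊100.7⌋ = 100.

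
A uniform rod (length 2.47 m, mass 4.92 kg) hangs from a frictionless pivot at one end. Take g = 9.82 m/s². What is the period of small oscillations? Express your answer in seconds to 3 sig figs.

For a physical pendulum T = 2π√(I/(mgd)), with d = 1.235 m from pivot to centre of mass.
I_cm = mL²/12 = 4.92 × 2.47²/12 = 2.501 kg·m²; I = I_cm + md² = 2.501 + 4.92 × 1.235² = 10.01 kg·m².
T = 2π√(10.01/(4.92 × 9.82 × 1.235)) = 2.57 s.

2.57 s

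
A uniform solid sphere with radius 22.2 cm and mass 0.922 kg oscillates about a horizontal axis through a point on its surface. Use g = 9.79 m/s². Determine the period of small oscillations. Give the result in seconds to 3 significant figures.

1.12 s

I_cm = (2/5)mr² = 0.01818 kg·m². The pivot is at distance d = 0.222 m from the centre of mass.
By the parallel-axis theorem, I = I_cm + md² = 0.01818 + 0.04544 = 0.06362 kg·m².
T = 2π√(I/(mgd)) = 2π√(0.06362/(0.922 × 9.79 × 0.222)) = 1.12 s.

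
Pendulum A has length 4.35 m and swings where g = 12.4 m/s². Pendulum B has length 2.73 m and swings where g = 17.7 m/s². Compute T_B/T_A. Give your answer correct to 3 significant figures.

T = 2π√(L/g), so T_B/T_A = √((L_B/g_B)/(L_A/g_A)) = √((2.73/17.7)/(4.35/12.4)) = 0.663.

0.663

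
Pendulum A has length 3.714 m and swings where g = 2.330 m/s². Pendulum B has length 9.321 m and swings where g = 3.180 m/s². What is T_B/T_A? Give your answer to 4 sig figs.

1.356

T = 2π√(L/g), so T_B/T_A = √((L_B/g_B)/(L_A/g_A)) = √((9.321/3.180)/(3.714/2.330)) = 1.356.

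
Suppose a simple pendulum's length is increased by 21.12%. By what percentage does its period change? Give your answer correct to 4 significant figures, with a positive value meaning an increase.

10.05%

T ∝ √L, so T'/T = √(1.2112) = 1.1005.
Percentage change in T = (1.1005 − 1) × 100% = 10.05%.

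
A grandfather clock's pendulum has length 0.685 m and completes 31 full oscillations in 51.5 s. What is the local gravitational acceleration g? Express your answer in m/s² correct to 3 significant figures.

T = 51.5/31 = 1.661 s.
From T = 2π√(L/g), g = 4π²L/T² = 4π² × 0.685/1.661² = 9.80 m/s².

9.80 m/s²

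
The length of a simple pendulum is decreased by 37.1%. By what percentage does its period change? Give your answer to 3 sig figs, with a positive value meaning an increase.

T ∝ √L, so T'/T = √(0.6290) = 0.7931.
Percentage change in T = (0.7931 − 1) × 100% = -20.7%.

-20.7%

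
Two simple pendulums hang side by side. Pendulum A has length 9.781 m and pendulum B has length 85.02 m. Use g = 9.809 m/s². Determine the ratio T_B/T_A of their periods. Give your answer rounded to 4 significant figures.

2.948

T ∝ √L, so T_B/T_A = √(L_B/L_A) = √(85.02/9.781) = 2.948.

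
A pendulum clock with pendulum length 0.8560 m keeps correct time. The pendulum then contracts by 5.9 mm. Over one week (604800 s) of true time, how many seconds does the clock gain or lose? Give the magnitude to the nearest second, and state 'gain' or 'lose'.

gain 2095 s

T ∝ √L, so T'/T = √(0.85010/0.8560) = 0.996548.
In 604800 s of true time the clock registers 604800/0.996548 = 606895.1 s, so it gains 2095 s.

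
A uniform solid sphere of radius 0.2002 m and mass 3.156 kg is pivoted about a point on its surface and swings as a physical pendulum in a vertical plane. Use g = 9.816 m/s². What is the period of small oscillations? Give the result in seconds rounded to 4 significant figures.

I_cm = (2/5)mr² = 0.050597 kg·m². The pivot is at distance d = 0.2002 m from the centre of mass.
By the parallel-axis theorem, I = I_cm + md² = 0.050597 + 0.12649 = 0.17709 kg·m².
T = 2π√(I/(mgd)) = 2π√(0.17709/(3.156 × 9.816 × 0.2002)) = 1.062 s.

1.062 s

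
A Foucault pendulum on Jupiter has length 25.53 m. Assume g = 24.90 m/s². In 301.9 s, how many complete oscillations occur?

47

T = 2π√(L/g) = 2π√(25.53/24.90) = 6.3622 s.
Number of complete oscillations = ⌊301.9/6.3622⌋ = ⌊47.452⌋ = 47.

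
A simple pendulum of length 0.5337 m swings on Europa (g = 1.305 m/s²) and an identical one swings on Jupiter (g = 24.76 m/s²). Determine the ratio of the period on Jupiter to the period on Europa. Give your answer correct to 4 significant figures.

0.2296

T ∝ 1/√g, so T₂/T₁ = √(g₁/g₂) = √(1.305/24.76) = 0.2296.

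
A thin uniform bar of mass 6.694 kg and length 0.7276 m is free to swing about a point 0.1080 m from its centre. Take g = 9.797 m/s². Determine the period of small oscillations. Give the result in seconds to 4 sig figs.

For a physical pendulum T = 2π√(I/(mgd)), with d = 0.10800 m from pivot to centre of mass.
I_cm = mL²/12 = 6.694 × 0.7276²/12 = 0.29532 kg·m²; I = I_cm + md² = 0.29532 + 6.694 × 0.10800² = 0.37340 kg·m².
T = 2π√(0.37340/(6.694 × 9.797 × 0.10800)) = 1.443 s.

1.443 s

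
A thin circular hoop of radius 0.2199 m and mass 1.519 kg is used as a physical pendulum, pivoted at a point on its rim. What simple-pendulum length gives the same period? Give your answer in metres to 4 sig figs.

The equivalent simple-pendulum length is L_eq = I/(md), where I is about the pivot and d = 0.21990 m.
I_cm = mR² = 0.073453 kg·m², so I = I_cm + md² = 0.073453 + 0.073453 = 0.14691 kg·m².
L_eq = 0.14691/(1.519 × 0.21990) = 0.4398 m.

0.4398 m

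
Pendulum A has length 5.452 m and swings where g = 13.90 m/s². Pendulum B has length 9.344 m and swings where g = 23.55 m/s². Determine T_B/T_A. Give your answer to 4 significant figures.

T = 2π√(L/g), so T_B/T_A = √((L_B/g_B)/(L_A/g_A)) = √((9.344/23.55)/(5.452/13.90)) = 1.006.

1.006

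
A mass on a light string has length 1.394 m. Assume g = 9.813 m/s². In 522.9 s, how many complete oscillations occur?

220

T = 2π√(L/g) = 2π√(1.394/9.813) = 2.3682 s.
Number of complete oscillations = ⌊522.9/2.3682⌋ = ⌊220.80⌋ = 220.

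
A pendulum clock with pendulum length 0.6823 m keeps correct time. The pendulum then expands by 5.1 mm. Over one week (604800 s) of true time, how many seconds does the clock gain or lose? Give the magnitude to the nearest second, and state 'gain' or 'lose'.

lose 2248 s

T ∝ √L, so T'/T = √(0.68740/0.6823) = 1.00373.
In 604800 s of true time the clock registers 604800/1.00373 = 602552.2 s, so it loses 2248 s.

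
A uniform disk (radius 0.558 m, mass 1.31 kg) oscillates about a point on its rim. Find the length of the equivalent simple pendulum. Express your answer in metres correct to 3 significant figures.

The equivalent simple-pendulum length is L_eq = I/(md), where I is about the pivot and d = 0.5580 m.
I_cm = ½mR² = 0.2039 kg·m², so I = I_cm + md² = 0.2039 + 0.4079 = 0.6118 kg·m².
L_eq = 0.6118/(1.31 × 0.5580) = 0.837 m.

0.837 m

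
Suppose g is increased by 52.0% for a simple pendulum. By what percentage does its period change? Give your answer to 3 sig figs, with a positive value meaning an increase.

-18.9%

T ∝ 1/√g, so T'/T = 1/√(1.520) = 0.8111.
Percentage change in T = (0.8111 − 1) × 100% = -18.9%.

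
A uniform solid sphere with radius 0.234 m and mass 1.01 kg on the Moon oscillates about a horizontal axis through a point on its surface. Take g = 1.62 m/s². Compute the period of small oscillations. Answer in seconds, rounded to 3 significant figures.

2.83 s

I_cm = (2/5)mr² = 0.02212 kg·m². The pivot is at distance d = 0.234 m from the centre of mass.
By the parallel-axis theorem, I = I_cm + md² = 0.02212 + 0.05530 = 0.07742 kg·m².
T = 2π√(I/(mgd)) = 2π√(0.07742/(1.01 × 1.62 × 0.234)) = 2.83 s.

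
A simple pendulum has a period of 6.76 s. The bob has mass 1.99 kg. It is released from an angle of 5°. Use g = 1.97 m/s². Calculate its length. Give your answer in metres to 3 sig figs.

From T = 2π√(L/g), L = gT²/(4π²) = 1.97 × 6.760²/(4π²) = 2.28 m.

2.28 m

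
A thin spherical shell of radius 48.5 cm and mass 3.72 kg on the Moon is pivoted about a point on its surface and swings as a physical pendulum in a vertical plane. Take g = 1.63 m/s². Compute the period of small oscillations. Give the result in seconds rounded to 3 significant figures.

I_cm = (2/3)mr² = 0.5834 kg·m². The pivot is at distance d = 0.485 m from the centre of mass.
By the parallel-axis theorem, I = I_cm + md² = 0.5834 + 0.8750 = 1.458 kg·m².
T = 2π√(I/(mgd)) = 2π√(1.458/(3.72 × 1.63 × 0.485)) = 4.42 s.

4.42 s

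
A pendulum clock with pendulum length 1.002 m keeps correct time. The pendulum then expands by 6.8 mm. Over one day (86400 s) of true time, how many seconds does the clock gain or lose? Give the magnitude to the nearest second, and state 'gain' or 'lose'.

T ∝ √L, so T'/T = √(1.00880/1.002) = 1.00339.
In 86400 s of true time the clock registers 86400/1.00339 = 86108.3 s, so it loses 292 s.

lose 292 s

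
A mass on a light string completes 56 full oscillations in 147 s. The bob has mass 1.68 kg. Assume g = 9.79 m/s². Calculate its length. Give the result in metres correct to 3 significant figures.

T = 147/56 = 2.625 s.
From T = 2π√(L/g), L = gT²/(4π²) = 9.79 × 2.625²/(4π²) = 1.71 m.

1.71 m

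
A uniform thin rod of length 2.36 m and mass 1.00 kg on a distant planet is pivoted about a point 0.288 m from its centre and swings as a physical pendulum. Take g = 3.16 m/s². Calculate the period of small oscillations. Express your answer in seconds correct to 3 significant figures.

4.87 s

For a physical pendulum T = 2π√(I/(mgd)), with d = 0.2880 m from pivot to centre of mass.
I_cm = mL²/12 = 1.00 × 2.36²/12 = 0.4641 kg·m²; I = I_cm + md² = 0.4641 + 1.00 × 0.2880² = 0.5471 kg·m².
T = 2π√(0.5471/(1.00 × 3.16 × 0.2880)) = 4.87 s.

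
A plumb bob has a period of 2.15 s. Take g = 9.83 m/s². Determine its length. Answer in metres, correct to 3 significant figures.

From T = 2π√(L/g), L = gT²/(4π²) = 9.83 × 2.150²/(4π²) = 1.15 m.

1.15 m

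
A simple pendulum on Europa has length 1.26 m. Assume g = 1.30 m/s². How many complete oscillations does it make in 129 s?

T = 2π√(L/g) = 2π√(1.26/1.30) = 6.186 s.
Number of complete oscillations = ⌊129/6.186⌋ = ⌊20.85⌋ = 20.

20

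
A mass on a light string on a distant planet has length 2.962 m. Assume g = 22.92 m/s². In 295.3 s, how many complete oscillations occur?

T = 2π√(L/g) = 2π√(2.962/22.92) = 2.2587 s.
Number of complete oscillations = ⌊295.3/2.2587⌋ = ⌊130.74⌋ = 130.

130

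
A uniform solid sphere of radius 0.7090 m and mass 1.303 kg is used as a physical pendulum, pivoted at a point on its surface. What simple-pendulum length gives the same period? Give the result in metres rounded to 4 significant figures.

0.9926 m

The equivalent simple-pendulum length is L_eq = I/(md), where I is about the pivot and d = 0.70900 m.
I_cm = (2/5)mR² = 0.26200 kg·m², so I = I_cm + md² = 0.26200 + 0.65499 = 0.91699 kg·m².
L_eq = 0.91699/(1.303 × 0.70900) = 0.9926 m.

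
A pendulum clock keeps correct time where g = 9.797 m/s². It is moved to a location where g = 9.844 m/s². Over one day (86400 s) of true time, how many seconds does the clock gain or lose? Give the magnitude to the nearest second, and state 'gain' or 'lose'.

gain 207 s

The clock's period scales as T ∝ 1/√g, so T'/T = √(9.797/9.844) = 0.997610.
In 86400 s of true time the clock registers 86400/0.997610 = 86607.0 s, so it gains 207 s.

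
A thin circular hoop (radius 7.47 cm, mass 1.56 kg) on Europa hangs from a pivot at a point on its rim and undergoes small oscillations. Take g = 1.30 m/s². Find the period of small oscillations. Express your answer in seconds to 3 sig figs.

I_cm = mr² = 0.008705 kg·m². The pivot is at distance d = 0.0747 m from the centre of mass.
By the parallel-axis theorem, I = I_cm + md² = 0.008705 + 0.008705 = 0.01741 kg·m².
T = 2π√(I/(mgd)) = 2π√(0.01741/(1.56 × 1.30 × 0.0747)) = 2.13 s.

2.13 s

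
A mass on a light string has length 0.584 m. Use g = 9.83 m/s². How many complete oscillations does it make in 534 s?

348

T = 2π√(L/g) = 2π√(0.584/9.83) = 1.531 s.
Number of complete oscillations = ⌊534/1.531⌋ = ⌊348.7⌋ = 348.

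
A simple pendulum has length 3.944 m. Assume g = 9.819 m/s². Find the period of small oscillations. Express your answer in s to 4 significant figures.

3.982 s

T = 2π√(L/g) = 2π√(3.944/9.819) = 2π × 0.63377 = 3.982 s.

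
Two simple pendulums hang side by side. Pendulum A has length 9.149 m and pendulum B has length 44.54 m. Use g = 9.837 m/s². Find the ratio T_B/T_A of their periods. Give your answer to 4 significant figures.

2.206

T ∝ √L, so T_B/T_A = √(L_B/L_A) = √(44.54/9.149) = 2.206.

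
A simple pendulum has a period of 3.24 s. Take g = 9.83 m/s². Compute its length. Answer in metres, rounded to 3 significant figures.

2.61 m

From T = 2π√(L/g), L = gT²/(4π²) = 9.83 × 3.240²/(4π²) = 2.61 m.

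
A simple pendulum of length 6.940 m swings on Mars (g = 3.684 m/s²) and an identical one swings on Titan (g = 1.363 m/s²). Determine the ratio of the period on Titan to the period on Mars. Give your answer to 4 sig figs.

T ∝ 1/√g, so T₂/T₁ = √(g₁/g₂) = √(3.684/1.363) = 1.644.

1.644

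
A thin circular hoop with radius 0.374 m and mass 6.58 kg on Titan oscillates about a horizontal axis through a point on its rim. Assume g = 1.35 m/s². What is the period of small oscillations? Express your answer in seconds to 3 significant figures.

4.68 s

I_cm = mr² = 0.9204 kg·m². The pivot is at distance d = 0.374 m from the centre of mass.
By the parallel-axis theorem, I = I_cm + md² = 0.9204 + 0.9204 = 1.841 kg·m².
T = 2π√(I/(mgd)) = 2π√(1.841/(6.58 × 1.35 × 0.374)) = 4.68 s.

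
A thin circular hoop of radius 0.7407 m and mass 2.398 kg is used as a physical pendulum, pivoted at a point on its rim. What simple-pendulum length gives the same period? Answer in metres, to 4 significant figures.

1.481 m

The equivalent simple-pendulum length is L_eq = I/(md), where I is about the pivot and d = 0.74070 m.
I_cm = mR² = 1.3156 kg·m², so I = I_cm + md² = 1.3156 + 1.3156 = 2.6313 kg·m².
L_eq = 2.6313/(2.398 × 0.74070) = 1.481 m.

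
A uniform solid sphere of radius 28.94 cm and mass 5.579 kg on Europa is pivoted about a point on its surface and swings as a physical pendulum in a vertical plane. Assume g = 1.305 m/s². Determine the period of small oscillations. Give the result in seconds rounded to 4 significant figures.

3.501 s

I_cm = (2/5)mr² = 0.18690 kg·m². The pivot is at distance d = 0.2894 m from the centre of mass.
By the parallel-axis theorem, I = I_cm + md² = 0.18690 + 0.46725 = 0.65416 kg·m².
T = 2π√(I/(mgd)) = 2π√(0.65416/(5.579 × 1.305 × 0.2894)) = 3.501 s.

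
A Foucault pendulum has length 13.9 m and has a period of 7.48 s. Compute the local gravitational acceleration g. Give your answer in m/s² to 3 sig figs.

9.81 m/s²

From T = 2π√(L/g), g = 4π²L/T² = 4π² × 13.9/7.480² = 9.81 m/s².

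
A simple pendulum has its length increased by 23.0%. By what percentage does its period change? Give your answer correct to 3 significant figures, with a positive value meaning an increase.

T ∝ √L, so T'/T = √(1.230) = 1.109.
Percentage change in T = (1.109 − 1) × 100% = 10.9%.

10.9%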